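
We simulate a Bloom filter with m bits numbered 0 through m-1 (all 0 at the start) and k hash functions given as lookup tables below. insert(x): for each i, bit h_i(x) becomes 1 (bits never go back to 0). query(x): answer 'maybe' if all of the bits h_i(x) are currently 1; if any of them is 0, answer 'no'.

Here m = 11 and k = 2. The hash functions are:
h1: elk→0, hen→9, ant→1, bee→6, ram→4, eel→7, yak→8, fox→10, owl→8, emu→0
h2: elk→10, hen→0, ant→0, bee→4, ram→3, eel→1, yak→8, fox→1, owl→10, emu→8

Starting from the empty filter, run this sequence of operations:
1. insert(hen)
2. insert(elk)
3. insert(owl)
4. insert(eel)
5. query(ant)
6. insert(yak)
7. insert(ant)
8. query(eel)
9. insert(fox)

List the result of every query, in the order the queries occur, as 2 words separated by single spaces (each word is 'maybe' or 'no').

Answer: maybe maybe

Derivation:
Start: bits=00000000000
Op 1: insert hen -> sets bits 0 9 -> bits=10000000010
Op 2: insert elk -> sets bits 0 10 -> bits=10000000011
Op 3: insert owl -> sets bits 8 10 -> bits=10000000111
Op 4: insert eel -> sets bits 1 7 -> bits=11000001111
Op 5: query ant -> checks bit0=1, bit1=1 (all 1) -> maybe
Op 6: insert yak -> sets bits 8 -> bits=11000001111
Op 7: insert ant -> sets bits 0 1 -> bits=11000001111
Op 8: query eel -> checks bit1=1, bit7=1 (all 1) -> maybe
Op 9: insert fox -> sets bits 1 10 -> bits=11000001111
Query results in order: maybe maybe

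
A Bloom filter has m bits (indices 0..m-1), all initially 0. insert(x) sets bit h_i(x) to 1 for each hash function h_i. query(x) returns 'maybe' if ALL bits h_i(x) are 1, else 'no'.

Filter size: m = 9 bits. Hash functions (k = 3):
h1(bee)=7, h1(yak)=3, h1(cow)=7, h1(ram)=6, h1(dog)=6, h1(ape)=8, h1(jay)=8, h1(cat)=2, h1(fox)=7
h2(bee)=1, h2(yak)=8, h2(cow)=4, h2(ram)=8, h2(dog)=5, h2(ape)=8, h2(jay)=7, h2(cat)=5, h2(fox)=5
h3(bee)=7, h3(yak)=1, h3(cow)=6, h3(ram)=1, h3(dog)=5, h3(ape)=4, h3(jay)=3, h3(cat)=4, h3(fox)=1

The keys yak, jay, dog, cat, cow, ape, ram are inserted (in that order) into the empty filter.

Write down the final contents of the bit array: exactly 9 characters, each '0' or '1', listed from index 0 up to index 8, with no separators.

Start: bits=000000000
After insert 'yak': sets bits 1 3 8 -> bits=010100001
After insert 'jay': sets bits 3 7 8 -> bits=010100011
After insert 'dog': sets bits 5 6 -> bits=010101111
After insert 'cat': sets bits 2 4 5 -> bits=011111111
After insert 'cow': sets bits 4 6 7 -> bits=011111111
After insert 'ape': sets bits 4 8 -> bits=011111111
After insert 'ram': sets bits 1 6 8 -> bits=011111111

Answer: 011111111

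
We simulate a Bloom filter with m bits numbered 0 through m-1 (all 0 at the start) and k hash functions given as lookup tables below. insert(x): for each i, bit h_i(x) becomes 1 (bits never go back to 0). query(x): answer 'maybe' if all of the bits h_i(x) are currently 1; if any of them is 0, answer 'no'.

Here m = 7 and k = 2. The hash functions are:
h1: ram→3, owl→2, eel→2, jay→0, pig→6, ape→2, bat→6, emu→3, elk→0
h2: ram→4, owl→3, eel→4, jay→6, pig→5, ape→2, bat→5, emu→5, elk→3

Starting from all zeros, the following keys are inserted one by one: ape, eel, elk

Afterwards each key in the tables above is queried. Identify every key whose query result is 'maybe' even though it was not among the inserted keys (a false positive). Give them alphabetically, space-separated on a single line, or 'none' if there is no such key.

Start: bits=0000000
After insert 'ape': sets bits 2 -> bits=0010000
After insert 'eel': sets bits 2 4 -> bits=0010100
After insert 'elk': sets bits 0 3 -> bits=1011100
Not inserted: bat emu jay owl pig ram — query each against bits=1011100:
query bat: checks bit5=0, bit6=0 (has a 0) -> no => not a false positive
query emu: checks bit3=1, bit5=0 (has a 0) -> no => not a false positive
query jay: checks bit0=1, bit6=0 (has a 0) -> no => not a false positive
query owl: checks bit2=1, bit3=1 (all 1) -> maybe => FALSE POSITIVE
query pig: checks bit5=0, bit6=0 (has a 0) -> no => not a false positive
query ram: checks bit3=1, bit4=1 (all 1) -> maybe => FALSE POSITIVE
False positives (alphabetical): owl ram

Answer: owl ram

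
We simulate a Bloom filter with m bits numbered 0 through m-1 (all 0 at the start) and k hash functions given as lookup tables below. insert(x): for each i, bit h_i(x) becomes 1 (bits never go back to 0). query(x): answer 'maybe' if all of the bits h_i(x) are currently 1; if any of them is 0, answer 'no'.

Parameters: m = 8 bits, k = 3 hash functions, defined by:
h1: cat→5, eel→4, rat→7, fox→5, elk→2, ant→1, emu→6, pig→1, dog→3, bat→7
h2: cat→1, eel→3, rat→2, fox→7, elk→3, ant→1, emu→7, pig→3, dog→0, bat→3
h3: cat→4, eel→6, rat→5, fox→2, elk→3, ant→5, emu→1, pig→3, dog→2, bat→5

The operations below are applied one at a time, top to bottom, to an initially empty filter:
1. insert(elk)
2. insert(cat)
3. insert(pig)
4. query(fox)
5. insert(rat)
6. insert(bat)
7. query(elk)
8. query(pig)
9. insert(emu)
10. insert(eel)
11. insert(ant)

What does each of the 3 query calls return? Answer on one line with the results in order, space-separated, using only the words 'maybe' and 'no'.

Answer: no maybe maybe

Derivation:
Start: bits=00000000
Op 1: insert elk -> sets bits 2 3 -> bits=00110000
Op 2: insert cat -> sets bits 1 4 5 -> bits=01111100
Op 3: insert pig -> sets bits 1 3 -> bits=01111100
Op 4: query fox -> checks bit2=1, bit5=1, bit7=0 (has a 0) -> no
Op 5: insert rat -> sets bits 2 5 7 -> bits=01111101
Op 6: insert bat -> sets bits 3 5 7 -> bits=01111101
Op 7: query elk -> checks bit2=1, bit3=1 (all 1) -> maybe
Op 8: query pig -> checks bit1=1, bit3=1 (all 1) -> maybe
Op 9: insert emu -> sets bits 1 6 7 -> bits=01111111
Op 10: insert eel -> sets bits 3 4 6 -> bits=01111111
Op 11: insert ant -> sets bits 1 5 -> bits=01111111
Query results in order: no maybe maybe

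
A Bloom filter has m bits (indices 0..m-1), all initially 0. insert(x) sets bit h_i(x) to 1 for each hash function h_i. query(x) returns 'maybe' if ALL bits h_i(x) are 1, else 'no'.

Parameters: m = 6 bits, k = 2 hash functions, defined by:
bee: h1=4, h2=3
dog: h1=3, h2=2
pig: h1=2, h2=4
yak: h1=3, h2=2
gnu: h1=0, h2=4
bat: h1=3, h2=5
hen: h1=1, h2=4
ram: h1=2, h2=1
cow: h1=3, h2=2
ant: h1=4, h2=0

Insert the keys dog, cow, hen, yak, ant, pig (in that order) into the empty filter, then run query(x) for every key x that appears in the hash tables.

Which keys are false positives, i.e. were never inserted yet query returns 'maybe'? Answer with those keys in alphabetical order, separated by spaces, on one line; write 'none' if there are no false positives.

Start: bits=000000
After insert 'dog': sets bits 2 3 -> bits=001100
After insert 'cow': sets bits 2 3 -> bits=001100
After insert 'hen': sets bits 1 4 -> bits=011110
After insert 'yak': sets bits 2 3 -> bits=011110
After insert 'ant': sets bits 0 4 -> bits=111110
After insert 'pig': sets bits 2 4 -> bits=111110
Not inserted: bat bee gnu ram — query each against bits=111110:
query bat: checks bit3=1, bit5=0 (has a 0) -> no => not a false positive
query bee: checks bit3=1, bit4=1 (all 1) -> maybe => FALSE POSITIVE
query gnu: checks bit0=1, bit4=1 (all 1) -> maybe => FALSE POSITIVE
query ram: checks bit1=1, bit2=1 (all 1) -> maybe => FALSE POSITIVE
False positives (alphabetical): bee gnu ram

Answer: bee gnu ram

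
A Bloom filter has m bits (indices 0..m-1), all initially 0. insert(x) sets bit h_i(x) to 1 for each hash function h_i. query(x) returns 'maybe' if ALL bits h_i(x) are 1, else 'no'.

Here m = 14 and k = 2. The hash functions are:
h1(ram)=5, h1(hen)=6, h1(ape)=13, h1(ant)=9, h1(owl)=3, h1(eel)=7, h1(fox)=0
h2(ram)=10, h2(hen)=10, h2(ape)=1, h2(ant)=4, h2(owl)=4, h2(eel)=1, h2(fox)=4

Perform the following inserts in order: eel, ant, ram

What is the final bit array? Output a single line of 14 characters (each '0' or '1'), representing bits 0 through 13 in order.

Answer: 01001101011000

Derivation:
Start: bits=00000000000000
After insert 'eel': sets bits 1 7 -> bits=01000001000000
After insert 'ant': sets bits 4 9 -> bits=01001001010000
After insert 'ram': sets bits 5 10 -> bits=01001101011000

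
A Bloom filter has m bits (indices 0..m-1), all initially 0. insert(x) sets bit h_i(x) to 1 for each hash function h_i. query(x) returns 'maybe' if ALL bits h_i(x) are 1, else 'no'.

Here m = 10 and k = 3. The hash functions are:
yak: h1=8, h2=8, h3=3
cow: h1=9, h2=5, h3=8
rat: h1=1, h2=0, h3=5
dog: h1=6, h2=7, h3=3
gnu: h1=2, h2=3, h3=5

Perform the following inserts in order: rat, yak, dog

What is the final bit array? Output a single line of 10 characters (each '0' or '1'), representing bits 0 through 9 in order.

Start: bits=0000000000
After insert 'rat': sets bits 0 1 5 -> bits=1100010000
After insert 'yak': sets bits 3 8 -> bits=1101010010
After insert 'dog': sets bits 3 6 7 -> bits=1101011110

Answer: 1101011110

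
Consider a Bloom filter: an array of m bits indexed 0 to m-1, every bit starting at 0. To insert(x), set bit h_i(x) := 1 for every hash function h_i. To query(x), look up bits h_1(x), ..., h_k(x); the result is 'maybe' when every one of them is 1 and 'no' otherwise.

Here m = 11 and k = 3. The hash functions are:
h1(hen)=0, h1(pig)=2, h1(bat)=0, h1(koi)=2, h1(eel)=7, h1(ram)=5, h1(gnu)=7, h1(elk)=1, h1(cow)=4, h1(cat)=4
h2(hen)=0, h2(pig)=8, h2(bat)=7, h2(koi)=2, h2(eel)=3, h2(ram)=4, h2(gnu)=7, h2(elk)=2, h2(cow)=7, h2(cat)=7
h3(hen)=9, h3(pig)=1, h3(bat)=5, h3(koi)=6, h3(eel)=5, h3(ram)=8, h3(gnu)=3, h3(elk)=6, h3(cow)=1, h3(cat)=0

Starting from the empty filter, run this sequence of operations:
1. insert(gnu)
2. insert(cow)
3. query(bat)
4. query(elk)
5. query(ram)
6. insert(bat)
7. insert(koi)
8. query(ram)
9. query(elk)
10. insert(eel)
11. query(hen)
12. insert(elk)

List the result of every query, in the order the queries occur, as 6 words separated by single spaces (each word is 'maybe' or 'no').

Answer: no no no no maybe no

Derivation:
Start: bits=00000000000
Op 1: insert gnu -> sets bits 3 7 -> bits=00010001000
Op 2: insert cow -> sets bits 1 4 7 -> bits=01011001000
Op 3: query bat -> checks bit0=0, bit5=0, bit7=1 (has a 0) -> no
Op 4: query elk -> checks bit1=1, bit2=0, bit6=0 (has a 0) -> no
Op 5: query ram -> checks bit4=1, bit5=0, bit8=0 (has a 0) -> no
Op 6: insert bat -> sets bits 0 5 7 -> bits=11011101000
Op 7: insert koi -> sets bits 2 6 -> bits=11111111000
Op 8: query ram -> checks bit4=1, bit5=1, bit8=0 (has a 0) -> no
Op 9: query elk -> checks bit1=1, bit2=1, bit6=1 (all 1) -> maybe
Op 10: insert eel -> sets bits 3 5 7 -> bits=11111111000
Op 11: query hen -> checks bit0=1, bit9=0 (has a 0) -> no
Op 12: insert elk -> sets bits 1 2 6 -> bits=11111111000
Query results in order: no no no no maybe no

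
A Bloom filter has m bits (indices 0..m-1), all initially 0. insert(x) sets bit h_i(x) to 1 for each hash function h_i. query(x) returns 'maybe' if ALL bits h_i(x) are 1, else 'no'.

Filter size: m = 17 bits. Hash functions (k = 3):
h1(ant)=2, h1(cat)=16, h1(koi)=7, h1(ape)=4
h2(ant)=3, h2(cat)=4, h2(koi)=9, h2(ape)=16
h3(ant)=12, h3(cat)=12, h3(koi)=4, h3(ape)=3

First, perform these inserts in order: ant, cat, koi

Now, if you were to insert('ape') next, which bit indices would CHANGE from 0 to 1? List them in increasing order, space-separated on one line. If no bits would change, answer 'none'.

Start: bits=00000000000000000
After insert 'ant': sets bits 2 3 12 -> bits=00110000000010000
After insert 'cat': sets bits 4 12 16 -> bits=00111000000010001
After insert 'koi': sets bits 4 7 9 -> bits=00111001010010001
insert 'ape' would touch bits 3 4 16; currently bit3=1, bit4=1, bit16=1
Bits that are 0 among those (would change 0->1): none

Answer: none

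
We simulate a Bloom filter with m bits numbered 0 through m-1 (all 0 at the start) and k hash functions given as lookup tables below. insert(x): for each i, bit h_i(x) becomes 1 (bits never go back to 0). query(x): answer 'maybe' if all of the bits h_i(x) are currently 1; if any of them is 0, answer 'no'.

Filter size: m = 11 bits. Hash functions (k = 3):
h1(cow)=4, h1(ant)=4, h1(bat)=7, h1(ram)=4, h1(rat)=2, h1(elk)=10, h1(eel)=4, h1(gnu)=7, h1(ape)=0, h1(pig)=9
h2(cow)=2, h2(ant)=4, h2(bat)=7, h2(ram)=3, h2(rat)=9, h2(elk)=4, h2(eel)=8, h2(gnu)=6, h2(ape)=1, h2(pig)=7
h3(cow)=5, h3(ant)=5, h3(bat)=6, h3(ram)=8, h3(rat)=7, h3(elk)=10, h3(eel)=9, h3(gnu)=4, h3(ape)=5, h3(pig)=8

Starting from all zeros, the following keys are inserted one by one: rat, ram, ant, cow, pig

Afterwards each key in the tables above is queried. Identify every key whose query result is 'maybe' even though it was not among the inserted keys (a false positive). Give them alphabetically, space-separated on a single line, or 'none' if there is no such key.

Answer: eel

Derivation:
Start: bits=00000000000
After insert 'rat': sets bits 2 7 9 -> bits=00100001010
After insert 'ram': sets bits 3 4 8 -> bits=00111001110
After insert 'ant': sets bits 4 5 -> bits=00111101110
After insert 'cow': sets bits 2 4 5 -> bits=00111101110
After insert 'pig': sets bits 7 8 9 -> bits=00111101110
Not inserted: ape bat eel elk gnu — query each against bits=00111101110:
query ape: checks bit0=0, bit1=0, bit5=1 (has a 0) -> no => not a false positive
query bat: checks bit6=0, bit7=1 (has a 0) -> no => not a false positive
query eel: checks bit4=1, bit8=1, bit9=1 (all 1) -> maybe => FALSE POSITIVE
query elk: checks bit4=1, bit10=0 (has a 0) -> no => not a false positive
query gnu: checks bit4=1, bit6=0, bit7=1 (has a 0) -> no => not a false positive
False positives (alphabetical): eel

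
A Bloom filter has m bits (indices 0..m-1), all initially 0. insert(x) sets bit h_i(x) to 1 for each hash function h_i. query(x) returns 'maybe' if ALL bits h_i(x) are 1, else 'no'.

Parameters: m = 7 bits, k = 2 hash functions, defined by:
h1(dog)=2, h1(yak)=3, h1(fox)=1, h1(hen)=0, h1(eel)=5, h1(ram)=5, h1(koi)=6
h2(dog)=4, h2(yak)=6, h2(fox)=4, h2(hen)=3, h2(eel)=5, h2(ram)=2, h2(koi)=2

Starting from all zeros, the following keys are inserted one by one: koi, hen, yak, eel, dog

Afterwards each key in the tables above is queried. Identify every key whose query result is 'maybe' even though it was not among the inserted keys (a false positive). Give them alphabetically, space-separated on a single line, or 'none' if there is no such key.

Answer: ram

Derivation:
Start: bits=0000000
After insert 'koi': sets bits 2 6 -> bits=0010001
After insert 'hen': sets bits 0 3 -> bits=1011001
After insert 'yak': sets bits 3 6 -> bits=1011001
After insert 'eel': sets bits 5 -> bits=1011011
After insert 'dog': sets bits 2 4 -> bits=1011111
Not inserted: fox ram — query each against bits=1011111:
query fox: checks bit1=0, bit4=1 (has a 0) -> no => not a false positive
query ram: checks bit2=1, bit5=1 (all 1) -> maybe => FALSE POSITIVE
False positives (alphabetical): ram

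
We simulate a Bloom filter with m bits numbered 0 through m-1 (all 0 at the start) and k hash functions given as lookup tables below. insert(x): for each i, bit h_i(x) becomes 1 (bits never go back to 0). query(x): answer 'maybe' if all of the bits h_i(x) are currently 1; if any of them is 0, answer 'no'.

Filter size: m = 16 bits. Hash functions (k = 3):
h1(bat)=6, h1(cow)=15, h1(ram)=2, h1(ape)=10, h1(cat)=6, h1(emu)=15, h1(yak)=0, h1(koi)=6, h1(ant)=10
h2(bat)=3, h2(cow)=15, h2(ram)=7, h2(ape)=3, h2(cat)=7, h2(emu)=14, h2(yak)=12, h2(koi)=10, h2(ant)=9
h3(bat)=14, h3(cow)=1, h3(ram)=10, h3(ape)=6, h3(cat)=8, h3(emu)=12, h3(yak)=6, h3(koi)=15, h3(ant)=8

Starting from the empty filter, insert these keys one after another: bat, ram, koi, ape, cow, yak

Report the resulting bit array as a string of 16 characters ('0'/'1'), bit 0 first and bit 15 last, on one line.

Start: bits=0000000000000000
After insert 'bat': sets bits 3 6 14 -> bits=0001001000000010
After insert 'ram': sets bits 2 7 10 -> bits=0011001100100010
After insert 'koi': sets bits 6 10 15 -> bits=0011001100100011
After insert 'ape': sets bits 3 6 10 -> bits=0011001100100011
After insert 'cow': sets bits 1 15 -> bits=0111001100100011
After insert 'yak': sets bits 0 6 12 -> bits=1111001100101011

Answer: 1111001100101011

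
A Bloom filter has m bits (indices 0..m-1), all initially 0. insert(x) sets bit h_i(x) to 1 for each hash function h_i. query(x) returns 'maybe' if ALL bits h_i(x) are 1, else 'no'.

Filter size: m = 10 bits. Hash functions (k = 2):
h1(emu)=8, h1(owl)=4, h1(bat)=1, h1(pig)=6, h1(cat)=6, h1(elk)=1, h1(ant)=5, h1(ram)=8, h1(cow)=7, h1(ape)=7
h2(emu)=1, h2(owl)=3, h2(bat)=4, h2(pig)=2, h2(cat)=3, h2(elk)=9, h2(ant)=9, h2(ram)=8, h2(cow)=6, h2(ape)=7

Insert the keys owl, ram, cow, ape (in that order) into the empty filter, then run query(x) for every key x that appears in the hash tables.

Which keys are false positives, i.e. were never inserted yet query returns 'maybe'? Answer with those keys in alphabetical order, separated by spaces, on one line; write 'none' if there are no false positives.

Answer: cat

Derivation:
Start: bits=0000000000
After insert 'owl': sets bits 3 4 -> bits=0001100000
After insert 'ram': sets bits 8 -> bits=0001100010
After insert 'cow': sets bits 6 7 -> bits=0001101110
After insert 'ape': sets bits 7 -> bits=0001101110
Not inserted: ant bat cat elk emu pig — query each against bits=0001101110:
query ant: checks bit5=0, bit9=0 (has a 0) -> no => not a false positive
query bat: checks bit1=0, bit4=1 (has a 0) -> no => not a false positive
query cat: checks bit3=1, bit6=1 (all 1) -> maybe => FALSE POSITIVE
query elk: checks bit1=0, bit9=0 (has a 0) -> no => not a false positive
query emu: checks bit1=0, bit8=1 (has a 0) -> no => not a false positive
query pig: checks bit2=0, bit6=1 (has a 0) -> no => not a false positive
False positives (alphabetical): cat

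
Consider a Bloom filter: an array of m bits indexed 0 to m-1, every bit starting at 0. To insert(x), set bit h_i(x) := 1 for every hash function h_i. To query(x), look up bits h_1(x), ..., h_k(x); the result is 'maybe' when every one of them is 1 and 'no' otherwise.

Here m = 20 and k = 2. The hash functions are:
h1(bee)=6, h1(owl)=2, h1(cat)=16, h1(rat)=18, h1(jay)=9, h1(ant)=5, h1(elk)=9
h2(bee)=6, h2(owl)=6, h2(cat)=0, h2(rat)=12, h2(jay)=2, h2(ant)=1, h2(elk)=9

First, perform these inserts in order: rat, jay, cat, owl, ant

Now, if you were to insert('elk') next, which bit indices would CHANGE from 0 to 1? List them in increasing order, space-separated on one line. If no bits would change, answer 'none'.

Answer: none

Derivation:
Start: bits=00000000000000000000
After insert 'rat': sets bits 12 18 -> bits=00000000000010000010
After insert 'jay': sets bits 2 9 -> bits=00100000010010000010
After insert 'cat': sets bits 0 16 -> bits=10100000010010001010
After insert 'owl': sets bits 2 6 -> bits=10100010010010001010
After insert 'ant': sets bits 1 5 -> bits=11100110010010001010
insert 'elk' would touch bits 9; currently bit9=1
Bits that are 0 among those (would change 0->1): none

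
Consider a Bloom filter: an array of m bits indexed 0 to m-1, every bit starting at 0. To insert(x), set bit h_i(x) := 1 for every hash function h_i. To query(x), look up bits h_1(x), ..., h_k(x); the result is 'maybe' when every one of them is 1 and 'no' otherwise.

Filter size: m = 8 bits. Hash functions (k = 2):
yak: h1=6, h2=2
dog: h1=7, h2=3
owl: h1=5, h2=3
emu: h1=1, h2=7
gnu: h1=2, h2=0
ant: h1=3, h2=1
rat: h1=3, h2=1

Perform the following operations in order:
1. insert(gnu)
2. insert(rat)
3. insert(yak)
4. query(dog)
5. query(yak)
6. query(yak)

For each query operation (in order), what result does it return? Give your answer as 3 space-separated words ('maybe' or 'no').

Answer: no maybe maybe

Derivation:
Start: bits=00000000
Op 1: insert gnu -> sets bits 0 2 -> bits=10100000
Op 2: insert rat -> sets bits 1 3 -> bits=11110000
Op 3: insert yak -> sets bits 2 6 -> bits=11110010
Op 4: query dog -> checks bit3=1, bit7=0 (has a 0) -> no
Op 5: query yak -> checks bit2=1, bit6=1 (all 1) -> maybe
Op 6: query yak -> checks bit2=1, bit6=1 (all 1) -> maybe
Query results in order: no maybe maybe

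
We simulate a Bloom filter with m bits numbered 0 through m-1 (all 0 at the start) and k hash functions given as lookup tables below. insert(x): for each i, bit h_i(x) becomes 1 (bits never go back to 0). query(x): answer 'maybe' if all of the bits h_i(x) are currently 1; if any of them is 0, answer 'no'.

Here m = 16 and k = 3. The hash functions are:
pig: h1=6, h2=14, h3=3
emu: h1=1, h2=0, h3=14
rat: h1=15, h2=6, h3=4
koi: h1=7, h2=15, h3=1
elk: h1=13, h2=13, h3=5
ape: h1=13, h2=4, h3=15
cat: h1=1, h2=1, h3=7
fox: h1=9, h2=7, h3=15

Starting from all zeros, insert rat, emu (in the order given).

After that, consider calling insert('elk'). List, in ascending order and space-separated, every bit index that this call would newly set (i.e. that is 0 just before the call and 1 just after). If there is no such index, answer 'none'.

Start: bits=0000000000000000
After insert 'rat': sets bits 4 6 15 -> bits=0000101000000001
After insert 'emu': sets bits 0 1 14 -> bits=1100101000000011
insert 'elk' would touch bits 5 13; currently bit5=0, bit13=0
Bits that are 0 among those (would change 0->1): 5 13

Answer: 5 13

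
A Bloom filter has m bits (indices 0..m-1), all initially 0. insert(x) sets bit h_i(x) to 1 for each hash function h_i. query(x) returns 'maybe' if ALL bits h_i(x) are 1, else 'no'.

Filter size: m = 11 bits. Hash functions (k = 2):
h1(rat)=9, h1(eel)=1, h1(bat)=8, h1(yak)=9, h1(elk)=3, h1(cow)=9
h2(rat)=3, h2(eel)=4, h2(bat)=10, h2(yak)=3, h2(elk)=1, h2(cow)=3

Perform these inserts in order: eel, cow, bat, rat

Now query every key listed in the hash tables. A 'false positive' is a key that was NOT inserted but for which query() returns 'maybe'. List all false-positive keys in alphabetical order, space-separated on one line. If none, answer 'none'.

Answer: elk yak

Derivation:
Start: bits=00000000000
After insert 'eel': sets bits 1 4 -> bits=01001000000
After insert 'cow': sets bits 3 9 -> bits=01011000010
After insert 'bat': sets bits 8 10 -> bits=01011000111
After insert 'rat': sets bits 3 9 -> bits=01011000111
Not inserted: elk yak — query each against bits=01011000111:
query elk: checks bit1=1, bit3=1 (all 1) -> maybe => FALSE POSITIVE
query yak: checks bit3=1, bit9=1 (all 1) -> maybe => FALSE POSITIVE
False positives (alphabetical): elk yak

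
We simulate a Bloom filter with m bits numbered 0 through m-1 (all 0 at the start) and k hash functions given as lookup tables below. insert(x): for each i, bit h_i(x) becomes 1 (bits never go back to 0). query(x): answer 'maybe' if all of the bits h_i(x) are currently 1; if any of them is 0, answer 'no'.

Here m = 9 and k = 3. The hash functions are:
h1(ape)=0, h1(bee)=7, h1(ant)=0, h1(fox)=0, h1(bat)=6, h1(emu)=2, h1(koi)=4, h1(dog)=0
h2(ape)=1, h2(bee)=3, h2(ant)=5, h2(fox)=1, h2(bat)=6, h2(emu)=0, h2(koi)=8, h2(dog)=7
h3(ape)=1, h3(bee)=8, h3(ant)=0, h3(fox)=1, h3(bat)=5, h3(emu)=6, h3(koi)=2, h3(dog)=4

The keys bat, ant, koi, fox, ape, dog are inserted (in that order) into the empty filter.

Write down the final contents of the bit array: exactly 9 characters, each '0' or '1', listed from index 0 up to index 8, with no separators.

Answer: 111011111

Derivation:
Start: bits=000000000
After insert 'bat': sets bits 5 6 -> bits=000001100
After insert 'ant': sets bits 0 5 -> bits=100001100
After insert 'koi': sets bits 2 4 8 -> bits=101011101
After insert 'fox': sets bits 0 1 -> bits=111011101
After insert 'ape': sets bits 0 1 -> bits=111011101
After insert 'dog': sets bits 0 4 7 -> bits=111011111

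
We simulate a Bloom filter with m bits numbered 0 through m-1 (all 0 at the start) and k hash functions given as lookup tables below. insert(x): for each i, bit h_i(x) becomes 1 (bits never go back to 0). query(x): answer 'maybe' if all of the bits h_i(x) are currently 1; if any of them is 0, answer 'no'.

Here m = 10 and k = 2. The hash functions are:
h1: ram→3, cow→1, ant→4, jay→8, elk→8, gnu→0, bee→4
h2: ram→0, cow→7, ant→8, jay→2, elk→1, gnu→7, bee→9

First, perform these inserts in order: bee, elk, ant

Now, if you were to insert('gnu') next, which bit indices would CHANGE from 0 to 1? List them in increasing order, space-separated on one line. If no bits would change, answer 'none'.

Start: bits=0000000000
After insert 'bee': sets bits 4 9 -> bits=0000100001
After insert 'elk': sets bits 1 8 -> bits=0100100011
After insert 'ant': sets bits 4 8 -> bits=0100100011
insert 'gnu' would touch bits 0 7; currently bit0=0, bit7=0
Bits that are 0 among those (would change 0->1): 0 7

Answer: 0 7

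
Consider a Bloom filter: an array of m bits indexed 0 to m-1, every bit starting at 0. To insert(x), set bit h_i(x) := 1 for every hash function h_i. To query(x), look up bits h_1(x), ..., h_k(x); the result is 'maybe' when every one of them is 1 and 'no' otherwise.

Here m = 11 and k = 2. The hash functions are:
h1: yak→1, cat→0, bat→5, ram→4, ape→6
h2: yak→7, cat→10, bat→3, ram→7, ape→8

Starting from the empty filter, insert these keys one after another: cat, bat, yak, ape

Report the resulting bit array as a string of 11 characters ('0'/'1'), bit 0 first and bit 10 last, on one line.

Start: bits=00000000000
After insert 'cat': sets bits 0 10 -> bits=10000000001
After insert 'bat': sets bits 3 5 -> bits=10010100001
After insert 'yak': sets bits 1 7 -> bits=11010101001
After insert 'ape': sets bits 6 8 -> bits=11010111101

Answer: 11010111101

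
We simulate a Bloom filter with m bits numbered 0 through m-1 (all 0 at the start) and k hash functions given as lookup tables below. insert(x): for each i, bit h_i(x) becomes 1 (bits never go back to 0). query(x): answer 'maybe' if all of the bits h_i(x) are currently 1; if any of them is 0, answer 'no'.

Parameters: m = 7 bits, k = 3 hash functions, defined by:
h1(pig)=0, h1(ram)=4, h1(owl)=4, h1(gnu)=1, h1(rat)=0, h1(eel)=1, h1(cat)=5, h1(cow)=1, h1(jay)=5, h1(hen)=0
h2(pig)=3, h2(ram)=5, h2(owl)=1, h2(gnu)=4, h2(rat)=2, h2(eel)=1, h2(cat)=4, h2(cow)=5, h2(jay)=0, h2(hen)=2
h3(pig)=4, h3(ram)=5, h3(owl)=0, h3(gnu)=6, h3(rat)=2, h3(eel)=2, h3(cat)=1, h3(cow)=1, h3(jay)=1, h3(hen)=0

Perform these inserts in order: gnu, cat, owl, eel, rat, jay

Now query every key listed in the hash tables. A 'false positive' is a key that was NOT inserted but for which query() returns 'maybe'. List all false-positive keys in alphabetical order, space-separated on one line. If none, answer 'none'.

Start: bits=0000000
After insert 'gnu': sets bits 1 4 6 -> bits=0100101
After insert 'cat': sets bits 1 4 5 -> bits=0100111
After insert 'owl': sets bits 0 1 4 -> bits=1100111
After insert 'eel': sets bits 1 2 -> bits=1110111
After insert 'rat': sets bits 0 2 -> bits=1110111
After insert 'jay': sets bits 0 1 5 -> bits=1110111
Not inserted: cow hen pig ram — query each against bits=1110111:
query cow: checks bit1=1, bit5=1 (all 1) -> maybe => FALSE POSITIVE
query hen: checks bit0=1, bit2=1 (all 1) -> maybe => FALSE POSITIVE
query pig: checks bit0=1, bit3=0, bit4=1 (has a 0) -> no => not a false positive
query ram: checks bit4=1, bit5=1 (all 1) -> maybe => FALSE POSITIVE
False positives (alphabetical): cow hen ram

Answer: cow hen ram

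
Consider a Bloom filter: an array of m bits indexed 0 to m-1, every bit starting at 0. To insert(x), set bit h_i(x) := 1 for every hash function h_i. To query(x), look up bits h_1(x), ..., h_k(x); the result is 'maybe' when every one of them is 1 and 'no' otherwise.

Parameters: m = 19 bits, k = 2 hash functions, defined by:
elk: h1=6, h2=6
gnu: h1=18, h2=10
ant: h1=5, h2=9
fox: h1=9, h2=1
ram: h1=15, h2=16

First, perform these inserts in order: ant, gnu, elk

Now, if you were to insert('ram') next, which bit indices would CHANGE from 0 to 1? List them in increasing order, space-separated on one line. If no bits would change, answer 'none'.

Answer: 15 16

Derivation:
Start: bits=0000000000000000000
After insert 'ant': sets bits 5 9 -> bits=0000010001000000000
After insert 'gnu': sets bits 10 18 -> bits=0000010001100000001
After insert 'elk': sets bits 6 -> bits=0000011001100000001
insert 'ram' would touch bits 15 16; currently bit15=0, bit16=0
Bits that are 0 among those (would change 0->1): 15 16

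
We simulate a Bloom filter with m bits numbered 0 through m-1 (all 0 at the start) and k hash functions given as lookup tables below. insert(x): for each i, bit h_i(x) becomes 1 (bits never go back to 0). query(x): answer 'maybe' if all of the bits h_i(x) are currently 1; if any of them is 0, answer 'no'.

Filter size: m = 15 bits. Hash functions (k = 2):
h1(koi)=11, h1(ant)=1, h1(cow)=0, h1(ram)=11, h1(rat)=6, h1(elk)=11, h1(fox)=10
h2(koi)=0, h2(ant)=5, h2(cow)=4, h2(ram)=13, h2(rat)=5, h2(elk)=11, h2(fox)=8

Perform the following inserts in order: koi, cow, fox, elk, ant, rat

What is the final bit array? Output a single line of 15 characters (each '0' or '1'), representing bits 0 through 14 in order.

Start: bits=000000000000000
After insert 'koi': sets bits 0 11 -> bits=100000000001000
After insert 'cow': sets bits 0 4 -> bits=100010000001000
After insert 'fox': sets bits 8 10 -> bits=100010001011000
After insert 'elk': sets bits 11 -> bits=100010001011000
After insert 'ant': sets bits 1 5 -> bits=110011001011000
After insert 'rat': sets bits 5 6 -> bits=110011101011000

Answer: 110011101011000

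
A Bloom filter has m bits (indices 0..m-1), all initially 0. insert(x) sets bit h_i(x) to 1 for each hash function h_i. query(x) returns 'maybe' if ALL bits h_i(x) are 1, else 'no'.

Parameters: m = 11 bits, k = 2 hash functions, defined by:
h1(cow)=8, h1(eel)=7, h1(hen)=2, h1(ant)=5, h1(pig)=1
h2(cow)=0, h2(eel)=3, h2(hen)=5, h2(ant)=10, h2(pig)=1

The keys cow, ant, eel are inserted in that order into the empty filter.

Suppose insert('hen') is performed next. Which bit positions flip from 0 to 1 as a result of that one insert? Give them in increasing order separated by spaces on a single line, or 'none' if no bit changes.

Answer: 2

Derivation:
Start: bits=00000000000
After insert 'cow': sets bits 0 8 -> bits=10000000100
After insert 'ant': sets bits 5 10 -> bits=10000100101
After insert 'eel': sets bits 3 7 -> bits=10010101101
insert 'hen' would touch bits 2 5; currently bit2=0, bit5=1
Bits that are 0 among those (would change 0->1): 2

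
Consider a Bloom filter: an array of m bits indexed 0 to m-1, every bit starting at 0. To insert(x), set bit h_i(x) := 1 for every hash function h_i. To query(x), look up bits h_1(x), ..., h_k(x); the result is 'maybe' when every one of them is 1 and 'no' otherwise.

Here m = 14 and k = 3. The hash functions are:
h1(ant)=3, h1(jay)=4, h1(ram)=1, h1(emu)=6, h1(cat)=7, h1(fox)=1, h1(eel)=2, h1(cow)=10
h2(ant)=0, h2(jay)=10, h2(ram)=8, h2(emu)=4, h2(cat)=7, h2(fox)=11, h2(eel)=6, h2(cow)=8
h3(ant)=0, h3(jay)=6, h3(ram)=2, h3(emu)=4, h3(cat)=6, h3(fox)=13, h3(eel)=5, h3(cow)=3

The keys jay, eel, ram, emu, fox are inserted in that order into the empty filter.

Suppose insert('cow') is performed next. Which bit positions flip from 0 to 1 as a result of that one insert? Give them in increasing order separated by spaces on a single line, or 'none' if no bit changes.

Answer: 3

Derivation:
Start: bits=00000000000000
After insert 'jay': sets bits 4 6 10 -> bits=00001010001000
After insert 'eel': sets bits 2 5 6 -> bits=00101110001000
After insert 'ram': sets bits 1 2 8 -> bits=01101110101000
After insert 'emu': sets bits 4 6 -> bits=01101110101000
After insert 'fox': sets bits 1 11 13 -> bits=01101110101101
insert 'cow' would touch bits 3 8 10; currently bit3=0, bit8=1, bit10=1
Bits that are 0 among those (would change 0->1): 3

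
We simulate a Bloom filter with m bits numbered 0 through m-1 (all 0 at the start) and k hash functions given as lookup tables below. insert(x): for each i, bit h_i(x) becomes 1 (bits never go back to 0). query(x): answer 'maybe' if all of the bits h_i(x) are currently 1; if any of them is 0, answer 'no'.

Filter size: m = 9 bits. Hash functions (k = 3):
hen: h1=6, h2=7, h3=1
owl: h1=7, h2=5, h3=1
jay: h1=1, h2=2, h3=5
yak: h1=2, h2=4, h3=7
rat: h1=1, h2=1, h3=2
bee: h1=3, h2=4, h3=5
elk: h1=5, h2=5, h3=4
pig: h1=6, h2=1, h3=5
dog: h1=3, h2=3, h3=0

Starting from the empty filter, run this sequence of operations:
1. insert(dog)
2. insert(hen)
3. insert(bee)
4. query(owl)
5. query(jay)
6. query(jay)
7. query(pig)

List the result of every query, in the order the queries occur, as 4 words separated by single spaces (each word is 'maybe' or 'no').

Start: bits=000000000
Op 1: insert dog -> sets bits 0 3 -> bits=100100000
Op 2: insert hen -> sets bits 1 6 7 -> bits=110100110
Op 3: insert bee -> sets bits 3 4 5 -> bits=110111110
Op 4: query owl -> checks bit1=1, bit5=1, bit7=1 (all 1) -> maybe
Op 5: query jay -> checks bit1=1, bit2=0, bit5=1 (has a 0) -> no
Op 6: query jay -> checks bit1=1, bit2=0, bit5=1 (has a 0) -> no
Op 7: query pig -> checks bit1=1, bit5=1, bit6=1 (all 1) -> maybe
Query results in order: maybe no no maybe

Answer: maybe no no maybe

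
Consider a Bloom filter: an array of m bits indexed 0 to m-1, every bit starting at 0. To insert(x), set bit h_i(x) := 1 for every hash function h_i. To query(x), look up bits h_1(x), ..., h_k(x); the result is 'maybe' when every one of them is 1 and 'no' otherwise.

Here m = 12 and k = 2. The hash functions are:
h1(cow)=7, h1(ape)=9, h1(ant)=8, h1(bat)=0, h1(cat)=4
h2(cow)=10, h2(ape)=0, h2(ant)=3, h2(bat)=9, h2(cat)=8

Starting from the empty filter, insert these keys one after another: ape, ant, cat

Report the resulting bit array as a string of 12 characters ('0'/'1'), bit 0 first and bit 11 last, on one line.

Start: bits=000000000000
After insert 'ape': sets bits 0 9 -> bits=100000000100
After insert 'ant': sets bits 3 8 -> bits=100100001100
After insert 'cat': sets bits 4 8 -> bits=100110001100

Answer: 100110001100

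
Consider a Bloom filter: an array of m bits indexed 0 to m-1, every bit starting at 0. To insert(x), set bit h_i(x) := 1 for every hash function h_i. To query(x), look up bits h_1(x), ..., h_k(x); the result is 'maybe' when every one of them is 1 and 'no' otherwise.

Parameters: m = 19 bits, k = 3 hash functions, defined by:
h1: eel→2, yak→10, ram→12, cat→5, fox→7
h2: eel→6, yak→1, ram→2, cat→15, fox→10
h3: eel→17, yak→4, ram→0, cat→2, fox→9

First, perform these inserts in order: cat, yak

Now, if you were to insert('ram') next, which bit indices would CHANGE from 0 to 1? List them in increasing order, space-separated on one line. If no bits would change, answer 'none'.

Answer: 0 12

Derivation:
Start: bits=0000000000000000000
After insert 'cat': sets bits 2 5 15 -> bits=0010010000000001000
After insert 'yak': sets bits 1 4 10 -> bits=0110110000100001000
insert 'ram' would touch bits 0 2 12; currently bit0=0, bit2=1, bit12=0
Bits that are 0 among those (would change 0->1): 0 12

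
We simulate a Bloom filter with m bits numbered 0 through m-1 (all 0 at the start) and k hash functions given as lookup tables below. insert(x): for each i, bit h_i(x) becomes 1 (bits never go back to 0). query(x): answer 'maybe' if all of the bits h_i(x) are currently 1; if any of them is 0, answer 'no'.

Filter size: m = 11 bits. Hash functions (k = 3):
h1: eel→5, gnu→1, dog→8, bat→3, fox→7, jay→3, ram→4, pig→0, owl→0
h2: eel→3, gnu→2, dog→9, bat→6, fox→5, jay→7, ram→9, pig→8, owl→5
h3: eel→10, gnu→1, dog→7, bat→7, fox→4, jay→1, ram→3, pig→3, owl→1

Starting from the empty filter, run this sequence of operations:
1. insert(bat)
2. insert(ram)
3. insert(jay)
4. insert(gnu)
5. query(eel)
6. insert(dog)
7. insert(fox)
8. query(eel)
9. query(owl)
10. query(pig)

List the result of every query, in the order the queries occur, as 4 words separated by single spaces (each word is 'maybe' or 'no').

Start: bits=00000000000
Op 1: insert bat -> sets bits 3 6 7 -> bits=00010011000
Op 2: insert ram -> sets bits 3 4 9 -> bits=00011011010
Op 3: insert jay -> sets bits 1 3 7 -> bits=01011011010
Op 4: insert gnu -> sets bits 1 2 -> bits=01111011010
Op 5: query eel -> checks bit3=1, bit5=0, bit10=0 (has a 0) -> no
Op 6: insert dog -> sets bits 7 8 9 -> bits=01111011110
Op 7: insert fox -> sets bits 4 5 7 -> bits=01111111110
Op 8: query eel -> checks bit3=1, bit5=1, bit10=0 (has a 0) -> no
Op 9: query owl -> checks bit0=0, bit1=1, bit5=1 (has a 0) -> no
Op 10: query pig -> checks bit0=0, bit3=1, bit8=1 (has a 0) -> no
Query results in order: no no no no

Answer: no no no no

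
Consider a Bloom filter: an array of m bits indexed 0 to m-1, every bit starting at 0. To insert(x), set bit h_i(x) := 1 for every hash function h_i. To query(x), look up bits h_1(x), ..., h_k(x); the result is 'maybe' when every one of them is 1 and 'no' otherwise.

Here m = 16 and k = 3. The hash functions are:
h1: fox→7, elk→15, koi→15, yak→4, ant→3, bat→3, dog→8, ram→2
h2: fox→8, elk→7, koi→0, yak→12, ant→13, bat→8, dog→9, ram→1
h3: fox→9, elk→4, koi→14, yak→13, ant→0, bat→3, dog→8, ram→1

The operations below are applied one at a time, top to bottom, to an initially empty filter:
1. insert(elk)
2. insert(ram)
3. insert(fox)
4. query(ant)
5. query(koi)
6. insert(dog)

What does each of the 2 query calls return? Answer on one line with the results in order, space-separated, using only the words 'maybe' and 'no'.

Answer: no no

Derivation:
Start: bits=0000000000000000
Op 1: insert elk -> sets bits 4 7 15 -> bits=0000100100000001
Op 2: insert ram -> sets bits 1 2 -> bits=0110100100000001
Op 3: insert fox -> sets bits 7 8 9 -> bits=0110100111000001
Op 4: query ant -> checks bit0=0, bit3=0, bit13=0 (has a 0) -> no
Op 5: query koi -> checks bit0=0, bit14=0, bit15=1 (has a 0) -> no
Op 6: insert dog -> sets bits 8 9 -> bits=0110100111000001
Query results in order: no no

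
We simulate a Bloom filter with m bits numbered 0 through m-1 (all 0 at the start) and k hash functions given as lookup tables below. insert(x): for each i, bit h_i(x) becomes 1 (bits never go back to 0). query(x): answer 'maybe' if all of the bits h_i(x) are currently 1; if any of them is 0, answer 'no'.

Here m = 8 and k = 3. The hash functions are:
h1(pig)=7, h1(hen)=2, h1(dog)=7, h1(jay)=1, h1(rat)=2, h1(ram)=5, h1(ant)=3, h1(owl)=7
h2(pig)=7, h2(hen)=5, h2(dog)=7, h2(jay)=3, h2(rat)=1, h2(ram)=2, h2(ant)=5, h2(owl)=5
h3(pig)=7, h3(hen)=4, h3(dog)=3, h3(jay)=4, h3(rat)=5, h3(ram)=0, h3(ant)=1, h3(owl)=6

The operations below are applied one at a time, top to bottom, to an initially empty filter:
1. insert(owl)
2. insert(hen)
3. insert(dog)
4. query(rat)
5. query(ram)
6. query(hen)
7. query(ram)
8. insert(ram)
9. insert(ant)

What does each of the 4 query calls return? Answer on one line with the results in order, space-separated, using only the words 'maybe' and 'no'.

Answer: no no maybe no

Derivation:
Start: bits=00000000
Op 1: insert owl -> sets bits 5 6 7 -> bits=00000111
Op 2: insert hen -> sets bits 2 4 5 -> bits=00101111
Op 3: insert dog -> sets bits 3 7 -> bits=00111111
Op 4: query rat -> checks bit1=0, bit2=1, bit5=1 (has a 0) -> no
Op 5: query ram -> checks bit0=0, bit2=1, bit5=1 (has a 0) -> no
Op 6: query hen -> checks bit2=1, bit4=1, bit5=1 (all 1) -> maybe
Op 7: query ram -> checks bit0=0, bit2=1, bit5=1 (has a 0) -> no
Op 8: insert ram -> sets bits 0 2 5 -> bits=10111111
Op 9: insert ant -> sets bits 1 3 5 -> bits=11111111
Query results in order: no no maybe no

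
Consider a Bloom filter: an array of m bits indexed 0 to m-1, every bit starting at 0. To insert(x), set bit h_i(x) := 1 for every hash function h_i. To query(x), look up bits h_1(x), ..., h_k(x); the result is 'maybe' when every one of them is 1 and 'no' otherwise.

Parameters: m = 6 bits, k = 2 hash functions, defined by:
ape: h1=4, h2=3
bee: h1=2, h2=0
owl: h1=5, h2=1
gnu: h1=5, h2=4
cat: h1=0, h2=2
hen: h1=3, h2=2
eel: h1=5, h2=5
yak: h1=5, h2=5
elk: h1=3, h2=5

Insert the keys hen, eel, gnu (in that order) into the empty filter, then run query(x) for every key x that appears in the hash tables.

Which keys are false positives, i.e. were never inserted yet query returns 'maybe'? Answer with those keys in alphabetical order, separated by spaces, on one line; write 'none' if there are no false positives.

Answer: ape elk yak

Derivation:
Start: bits=000000
After insert 'hen': sets bits 2 3 -> bits=001100
After insert 'eel': sets bits 5 -> bits=001101
After insert 'gnu': sets bits 4 5 -> bits=001111
Not inserted: ape bee cat elk owl yak — query each against bits=001111:
query ape: checks bit3=1, bit4=1 (all 1) -> maybe => FALSE POSITIVE
query bee: checks bit0=0, bit2=1 (has a 0) -> no => not a false positive
query cat: checks bit0=0, bit2=1 (has a 0) -> no => not a false positive
query elk: checks bit3=1, bit5=1 (all 1) -> maybe => FALSE POSITIVE
query owl: checks bit1=0, bit5=1 (has a 0) -> no => not a false positive
query yak: checks bit5=1 (all 1) -> maybe => FALSE POSITIVE
False positives (alphabetical): ape elk yak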